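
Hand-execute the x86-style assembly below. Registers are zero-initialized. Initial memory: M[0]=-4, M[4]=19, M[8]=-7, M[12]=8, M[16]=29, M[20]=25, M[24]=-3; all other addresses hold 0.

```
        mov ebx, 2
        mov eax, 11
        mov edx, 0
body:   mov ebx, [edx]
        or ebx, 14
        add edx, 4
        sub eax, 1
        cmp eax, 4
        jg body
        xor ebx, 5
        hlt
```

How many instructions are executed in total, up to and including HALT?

after mov ebx, 2: ebx=2
after mov eax, 11: eax=11
after mov edx, 0: edx=0
after mov ebx, [edx]: ebx=M[0]=-4
after or ebx, 14: ebx=(-4)|14=-2
after add edx, 4: edx=0+4=4
after sub eax, 1: eax=11-1=10
cmp eax, 4  (cmp 10,4)
jg body: taken
after mov ebx, [edx]: ebx=M[4]=19
after or ebx, 14: ebx=19|14=31
after add edx, 4: edx=4+4=8
after sub eax, 1: eax=10-1=9
cmp eax, 4  (cmp 9,4)
jg body: taken
after mov ebx, [edx]: ebx=M[8]=-7
after or ebx, 14: ebx=(-7)|14=-1
after add edx, 4: edx=8+4=12
after sub eax, 1: eax=9-1=8
cmp eax, 4  (cmp 8,4)
jg body: taken
after mov ebx, [edx]: ebx=M[12]=8
after or ebx, 14: ebx=8|14=14
after add edx, 4: edx=12+4=16
after sub eax, 1: eax=8-1=7
cmp eax, 4  (cmp 7,4)
jg body: taken
after mov ebx, [edx]: ebx=M[16]=29
after or ebx, 14: ebx=29|14=31
after add edx, 4: edx=16+4=20
after sub eax, 1: eax=7-1=6
cmp eax, 4  (cmp 6,4)
jg body: taken
after mov ebx, [edx]: ebx=M[20]=25
after or ebx, 14: ebx=25|14=31
after add edx, 4: edx=20+4=24
after sub eax, 1: eax=6-1=5
cmp eax, 4  (cmp 5,4)
jg body: taken
after mov ebx, [edx]: ebx=M[24]=-3
after or ebx, 14: ebx=(-3)|14=-1
after add edx, 4: edx=24+4=28
after sub eax, 1: eax=5-1=4
cmp eax, 4  (cmp 4,4)
jg body: not taken
after xor ebx, 5: ebx=(-1)^5=-6
halt.
Total executed instructions: 47.

47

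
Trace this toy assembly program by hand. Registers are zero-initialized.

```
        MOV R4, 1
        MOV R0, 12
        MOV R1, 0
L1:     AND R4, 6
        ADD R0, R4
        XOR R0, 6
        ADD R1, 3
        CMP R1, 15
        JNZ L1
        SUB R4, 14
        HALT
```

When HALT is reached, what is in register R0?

R4=1
R0=12
R1=0
R4=1&6=0
R0=12+0=12
R0=12^6=10
R1=0+3=3
CMP R1, 15  (cmp 3,15)
JNZ L1: taken
R4=0&6=0
R0=10+0=10
R0=10^6=12
R1=3+3=6
CMP R1, 15  (cmp 6,15)
JNZ L1: taken
R4=0&6=0
R0=12+0=12
R0=12^6=10
R1=6+3=9
CMP R1, 15  (cmp 9,15)
JNZ L1: taken
R4=0&6=0
R0=10+0=10
R0=10^6=12
R1=9+3=12
CMP R1, 15  (cmp 12,15)
JNZ L1: taken
R4=0&6=0
R0=12+0=12
R0=12^6=10
R1=12+3=15
CMP R1, 15  (cmp 15,15)
JNZ L1: not taken
R4=0-14=-14
halt.

10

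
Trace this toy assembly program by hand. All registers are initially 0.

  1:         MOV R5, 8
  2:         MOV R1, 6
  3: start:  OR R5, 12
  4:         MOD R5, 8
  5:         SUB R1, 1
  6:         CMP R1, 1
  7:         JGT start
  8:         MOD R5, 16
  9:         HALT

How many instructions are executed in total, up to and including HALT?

MOV R5, 8 → R5=8
MOV R1, 6 → R1=6
OR R5, 12 → R5=8|12=12
MOD R5, 8 → R5=12%8=4
SUB R1, 1 → R1=6-1=5
CMP R1, 1  (cmp 5,1)
JGT start: taken
OR R5, 12 → R5=4|12=12
MOD R5, 8 → R5=12%8=4
SUB R1, 1 → R1=5-1=4
CMP R1, 1  (cmp 4,1)
JGT start: taken
OR R5, 12 → R5=4|12=12
MOD R5, 8 → R5=12%8=4
SUB R1, 1 → R1=4-1=3
CMP R1, 1  (cmp 3,1)
JGT start: taken
OR R5, 12 → R5=4|12=12
MOD R5, 8 → R5=12%8=4
SUB R1, 1 → R1=3-1=2
CMP R1, 1  (cmp 2,1)
JGT start: taken
OR R5, 12 → R5=4|12=12
MOD R5, 8 → R5=12%8=4
SUB R1, 1 → R1=2-1=1
CMP R1, 1  (cmp 1,1)
JGT start: not taken
MOD R5, 16 → R5=4%16=4
halt.
Total executed instructions: 29.

29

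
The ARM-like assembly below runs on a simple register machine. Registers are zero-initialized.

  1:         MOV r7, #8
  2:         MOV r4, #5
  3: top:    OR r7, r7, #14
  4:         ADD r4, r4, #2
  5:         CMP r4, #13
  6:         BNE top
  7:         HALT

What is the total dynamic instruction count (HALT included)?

19

after MOV r7, #8: r7=8
after MOV r4, #5: r4=5
after OR r7, r7, #14: r7=8|14=14
after ADD r4, r4, #2: r4=5+2=7
CMP r4, #13  (cmp 7,13)
BNE top: taken
after OR r7, r7, #14: r7=14|14=14
after ADD r4, r4, #2: r4=7+2=9
CMP r4, #13  (cmp 9,13)
BNE top: taken
after OR r7, r7, #14: r7=14|14=14
after ADD r4, r4, #2: r4=9+2=11
CMP r4, #13  (cmp 11,13)
BNE top: taken
after OR r7, r7, #14: r7=14|14=14
after ADD r4, r4, #2: r4=11+2=13
CMP r4, #13  (cmp 13,13)
BNE top: not taken
halt.
Total executed instructions: 19.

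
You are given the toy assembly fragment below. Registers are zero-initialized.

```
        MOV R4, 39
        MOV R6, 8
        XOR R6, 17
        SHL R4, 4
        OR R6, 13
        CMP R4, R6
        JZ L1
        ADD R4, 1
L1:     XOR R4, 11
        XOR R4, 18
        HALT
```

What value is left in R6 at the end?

after MOV R4, 39: R4=39
after MOV R6, 8: R6=8
after XOR R6, 17: R6=8^17=25
after SHL R4, 4: R4=39<<4=624
after OR R6, 13: R6=25|13=29
CMP R4, R6  (cmp 624,29)
JZ L1: not taken
after ADD R4, 1: R4=624+1=625
after XOR R4, 11: R4=625^11=634
after XOR R4, 18: R4=634^18=616
halt.

29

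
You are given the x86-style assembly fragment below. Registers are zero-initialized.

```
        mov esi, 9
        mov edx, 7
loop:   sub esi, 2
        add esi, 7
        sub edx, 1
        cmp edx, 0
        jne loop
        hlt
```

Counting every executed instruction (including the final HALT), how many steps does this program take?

38

esi=9
edx=7
esi=9-2=7
esi=7+7=14
edx=7-1=6
cmp edx, 0  (cmp 6,0)
jne loop: taken
esi=14-2=12
esi=12+7=19
edx=6-1=5
cmp edx, 0  (cmp 5,0)
jne loop: taken
esi=19-2=17
esi=17+7=24
edx=5-1=4
cmp edx, 0  (cmp 4,0)
jne loop: taken
esi=24-2=22
esi=22+7=29
edx=4-1=3
cmp edx, 0  (cmp 3,0)
jne loop: taken
esi=29-2=27
esi=27+7=34
edx=3-1=2
cmp edx, 0  (cmp 2,0)
jne loop: taken
esi=34-2=32
esi=32+7=39
edx=2-1=1
cmp edx, 0  (cmp 1,0)
jne loop: taken
esi=39-2=37
esi=37+7=44
edx=1-1=0
cmp edx, 0  (cmp 0,0)
jne loop: not taken
halt.
Total executed instructions: 38.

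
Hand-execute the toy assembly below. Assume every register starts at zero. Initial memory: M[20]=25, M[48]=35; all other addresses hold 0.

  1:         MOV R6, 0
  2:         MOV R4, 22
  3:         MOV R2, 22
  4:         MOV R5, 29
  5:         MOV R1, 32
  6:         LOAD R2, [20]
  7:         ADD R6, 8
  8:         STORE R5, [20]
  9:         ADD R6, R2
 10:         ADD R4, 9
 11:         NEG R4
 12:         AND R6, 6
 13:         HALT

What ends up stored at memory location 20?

29

R6=0
R4=22
R2=22
R5=29
R1=32
R2=M[20]=25
R6=0+8=8
STORE R5, [20] → M[20]=29
R6=8+25=33
R4=22+9=31
R4=-(31)=-31
R6=33&6=0
halt.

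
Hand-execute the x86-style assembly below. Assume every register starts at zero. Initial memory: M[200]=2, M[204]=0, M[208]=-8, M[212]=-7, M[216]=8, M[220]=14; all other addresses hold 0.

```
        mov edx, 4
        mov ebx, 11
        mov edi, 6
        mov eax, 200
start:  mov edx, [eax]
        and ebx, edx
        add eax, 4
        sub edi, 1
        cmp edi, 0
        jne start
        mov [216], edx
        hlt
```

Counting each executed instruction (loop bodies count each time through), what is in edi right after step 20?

mov edx, 4 → edx=4
mov ebx, 11 → ebx=11
mov edi, 6 → edi=6
mov eax, 200 → eax=200
mov edx, [eax] → edx=M[200]=2
and ebx, edx → ebx=11&2=2
add eax, 4 → eax=200+4=204
sub edi, 1 → edi=6-1=5
cmp edi, 0  (cmp 5,0)
jne start: taken
mov edx, [eax] → edx=M[204]=0
and ebx, edx → ebx=2&0=0
add eax, 4 → eax=204+4=208
sub edi, 1 → edi=5-1=4
cmp edi, 0  (cmp 4,0)
jne start: taken
mov edx, [eax] → edx=M[208]=-8
and ebx, edx → ebx=0&(-8)=0
add eax, 4 → eax=208+4=212
sub edi, 1 → edi=4-1=3
After step 20: edi = 3.

3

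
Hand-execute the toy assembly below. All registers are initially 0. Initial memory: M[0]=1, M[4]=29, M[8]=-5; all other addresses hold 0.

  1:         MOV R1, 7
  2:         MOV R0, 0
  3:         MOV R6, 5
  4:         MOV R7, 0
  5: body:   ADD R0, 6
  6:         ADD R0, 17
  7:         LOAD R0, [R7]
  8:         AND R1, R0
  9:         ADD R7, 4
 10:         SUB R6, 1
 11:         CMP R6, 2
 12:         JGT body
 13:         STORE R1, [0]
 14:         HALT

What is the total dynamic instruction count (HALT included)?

30

after MOV R1, 7: R1=7
after MOV R0, 0: R0=0
after MOV R6, 5: R6=5
after MOV R7, 0: R7=0
after ADD R0, 6: R0=0+6=6
after ADD R0, 17: R0=6+17=23
after LOAD R0, [R7]: R0=M[0]=1
after AND R1, R0: R1=7&1=1
after ADD R7, 4: R7=0+4=4
after SUB R6, 1: R6=5-1=4
CMP R6, 2  (cmp 4,2)
JGT body: taken
after ADD R0, 6: R0=1+6=7
after ADD R0, 17: R0=7+17=24
after LOAD R0, [R7]: R0=M[4]=29
after AND R1, R0: R1=1&29=1
after ADD R7, 4: R7=4+4=8
after SUB R6, 1: R6=4-1=3
CMP R6, 2  (cmp 3,2)
JGT body: taken
after ADD R0, 6: R0=29+6=35
after ADD R0, 17: R0=35+17=52
after LOAD R0, [R7]: R0=M[8]=-5
after AND R1, R0: R1=1&(-5)=1
after ADD R7, 4: R7=8+4=12
after SUB R6, 1: R6=3-1=2
CMP R6, 2  (cmp 2,2)
JGT body: not taken
STORE R1, [0] → M[0]=1
halt.
Total executed instructions: 30.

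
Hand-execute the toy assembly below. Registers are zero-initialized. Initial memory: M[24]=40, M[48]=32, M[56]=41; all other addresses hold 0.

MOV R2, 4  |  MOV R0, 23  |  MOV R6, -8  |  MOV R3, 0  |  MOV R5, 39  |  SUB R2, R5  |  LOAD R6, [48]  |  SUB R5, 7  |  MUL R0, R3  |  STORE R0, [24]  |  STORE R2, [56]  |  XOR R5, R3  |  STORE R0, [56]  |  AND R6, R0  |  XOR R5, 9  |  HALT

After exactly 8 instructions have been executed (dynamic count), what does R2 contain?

-35

MOV R2, 4 → R2=4
MOV R0, 23 → R0=23
MOV R6, -8 → R6=-8
MOV R3, 0 → R3=0
MOV R5, 39 → R5=39
SUB R2, R5 → R2=4-39=-35
LOAD R6, [48] → R6=M[48]=32
SUB R5, 7 → R5=39-7=32
After step 8: R2 = -35.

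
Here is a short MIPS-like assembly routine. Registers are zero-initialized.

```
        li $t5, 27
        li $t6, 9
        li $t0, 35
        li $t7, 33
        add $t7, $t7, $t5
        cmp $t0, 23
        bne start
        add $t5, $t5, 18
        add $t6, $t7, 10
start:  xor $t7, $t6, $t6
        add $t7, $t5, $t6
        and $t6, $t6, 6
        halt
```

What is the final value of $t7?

36

after li $t5, 27: $t5=27
after li $t6, 9: $t6=9
after li $t0, 35: $t0=35
after li $t7, 33: $t7=33
after add $t7, $t7, $t5: $t7=33+27=60
cmp $t0, 23  (cmp 35,23)
bne start: taken
after xor $t7, $t6, $t6: $t7=9^9=0
after add $t7, $t5, $t6: $t7=27+9=36
after and $t6, $t6, 6: $t6=9&6=0
halt.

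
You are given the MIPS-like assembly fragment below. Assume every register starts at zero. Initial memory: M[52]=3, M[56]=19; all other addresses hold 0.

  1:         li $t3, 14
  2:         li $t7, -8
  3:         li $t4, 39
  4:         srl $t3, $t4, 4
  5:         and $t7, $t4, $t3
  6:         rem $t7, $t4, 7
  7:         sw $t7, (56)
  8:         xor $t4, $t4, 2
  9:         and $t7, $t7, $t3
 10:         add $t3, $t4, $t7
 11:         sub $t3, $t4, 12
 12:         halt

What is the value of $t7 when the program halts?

after li $t3, 14: $t3=14
after li $t7, -8: $t7=-8
after li $t4, 39: $t4=39
after srl $t3, $t4, 4: $t3=39>>4=2
after and $t7, $t4, $t3: $t7=39&2=2
after rem $t7, $t4, 7: $t7=39%7=4
sw $t7, (56) → M[56]=4
after xor $t4, $t4, 2: $t4=39^2=37
after and $t7, $t7, $t3: $t7=4&2=0
after add $t3, $t4, $t7: $t3=37+0=37
after sub $t3, $t4, 12: $t3=37-12=25
halt.

0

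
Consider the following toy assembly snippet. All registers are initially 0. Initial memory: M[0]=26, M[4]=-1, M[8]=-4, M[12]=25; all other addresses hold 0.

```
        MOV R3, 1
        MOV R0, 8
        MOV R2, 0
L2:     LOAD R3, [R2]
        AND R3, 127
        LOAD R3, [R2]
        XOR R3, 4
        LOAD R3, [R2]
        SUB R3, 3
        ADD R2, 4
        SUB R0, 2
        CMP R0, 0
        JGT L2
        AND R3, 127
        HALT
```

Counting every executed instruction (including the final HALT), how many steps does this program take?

MOV R3, 1 → R3=1
MOV R0, 8 → R0=8
MOV R2, 0 → R2=0
LOAD R3, [R2] → R3=M[0]=26
AND R3, 127 → R3=26&127=26
LOAD R3, [R2] → R3=M[0]=26
XOR R3, 4 → R3=26^4=30
LOAD R3, [R2] → R3=M[0]=26
SUB R3, 3 → R3=26-3=23
ADD R2, 4 → R2=0+4=4
SUB R0, 2 → R0=8-2=6
CMP R0, 0  (cmp 6,0)
JGT L2: taken
LOAD R3, [R2] → R3=M[4]=-1
AND R3, 127 → R3=(-1)&127=127
LOAD R3, [R2] → R3=M[4]=-1
XOR R3, 4 → R3=(-1)^4=-5
LOAD R3, [R2] → R3=M[4]=-1
SUB R3, 3 → R3=(-1)-3=-4
ADD R2, 4 → R2=4+4=8
SUB R0, 2 → R0=6-2=4
CMP R0, 0  (cmp 4,0)
JGT L2: taken
LOAD R3, [R2] → R3=M[8]=-4
AND R3, 127 → R3=(-4)&127=124
LOAD R3, [R2] → R3=M[8]=-4
XOR R3, 4 → R3=(-4)^4=-8
LOAD R3, [R2] → R3=M[8]=-4
SUB R3, 3 → R3=(-4)-3=-7
ADD R2, 4 → R2=8+4=12
SUB R0, 2 → R0=4-2=2
CMP R0, 0  (cmp 2,0)
JGT L2: taken
LOAD R3, [R2] → R3=M[12]=25
AND R3, 127 → R3=25&127=25
LOAD R3, [R2] → R3=M[12]=25
XOR R3, 4 → R3=25^4=29
LOAD R3, [R2] → R3=M[12]=25
SUB R3, 3 → R3=25-3=22
ADD R2, 4 → R2=12+4=16
SUB R0, 2 → R0=2-2=0
CMP R0, 0  (cmp 0,0)
JGT L2: not taken
AND R3, 127 → R3=22&127=22
halt.
Total executed instructions: 45.

45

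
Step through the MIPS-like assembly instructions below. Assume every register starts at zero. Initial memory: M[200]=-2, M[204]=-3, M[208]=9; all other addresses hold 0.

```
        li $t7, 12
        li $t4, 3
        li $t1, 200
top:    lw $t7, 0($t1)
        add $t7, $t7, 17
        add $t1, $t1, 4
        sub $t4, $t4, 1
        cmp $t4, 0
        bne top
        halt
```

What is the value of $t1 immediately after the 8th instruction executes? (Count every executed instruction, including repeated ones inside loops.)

204

$t7=12
$t4=3
$t1=200
$t7=M[200]=-2
$t7=(-2)+17=15
$t1=200+4=204
$t4=3-1=2
cmp $t4, 0  (cmp 2,0)
After step 8: $t1 = 204.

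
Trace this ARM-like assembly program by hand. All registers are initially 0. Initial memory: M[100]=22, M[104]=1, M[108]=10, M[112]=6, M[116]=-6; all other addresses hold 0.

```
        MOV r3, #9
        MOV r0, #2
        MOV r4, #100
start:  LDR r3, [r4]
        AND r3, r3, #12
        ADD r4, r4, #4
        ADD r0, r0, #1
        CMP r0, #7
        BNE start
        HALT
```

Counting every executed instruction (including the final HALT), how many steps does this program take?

MOV r3, #9 → r3=9
MOV r0, #2 → r0=2
MOV r4, #100 → r4=100
LDR r3, [r4] → r3=M[100]=22
AND r3, r3, #12 → r3=22&12=4
ADD r4, r4, #4 → r4=100+4=104
ADD r0, r0, #1 → r0=2+1=3
CMP r0, #7  (cmp 3,7)
BNE start: taken
LDR r3, [r4] → r3=M[104]=1
AND r3, r3, #12 → r3=1&12=0
ADD r4, r4, #4 → r4=104+4=108
ADD r0, r0, #1 → r0=3+1=4
CMP r0, #7  (cmp 4,7)
BNE start: taken
LDR r3, [r4] → r3=M[108]=10
AND r3, r3, #12 → r3=10&12=8
ADD r4, r4, #4 → r4=108+4=112
ADD r0, r0, #1 → r0=4+1=5
CMP r0, #7  (cmp 5,7)
BNE start: taken
LDR r3, [r4] → r3=M[112]=6
AND r3, r3, #12 → r3=6&12=4
ADD r4, r4, #4 → r4=112+4=116
ADD r0, r0, #1 → r0=5+1=6
CMP r0, #7  (cmp 6,7)
BNE start: taken
LDR r3, [r4] → r3=M[116]=-6
AND r3, r3, #12 → r3=(-6)&12=8
ADD r4, r4, #4 → r4=116+4=120
ADD r0, r0, #1 → r0=6+1=7
CMP r0, #7  (cmp 7,7)
BNE start: not taken
halt.
Total executed instructions: 34.

34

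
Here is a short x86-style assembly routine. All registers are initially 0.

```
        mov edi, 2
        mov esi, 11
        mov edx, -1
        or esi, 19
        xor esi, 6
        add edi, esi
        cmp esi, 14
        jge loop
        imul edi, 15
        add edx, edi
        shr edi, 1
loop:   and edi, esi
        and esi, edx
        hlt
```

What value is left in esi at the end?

edi=2
esi=11
edx=-1
esi=11|19=27
esi=27^6=29
edi=2+29=31
cmp esi, 14  (cmp 29,14)
jge loop: taken
edi=31&29=29
esi=29&(-1)=29
halt.

29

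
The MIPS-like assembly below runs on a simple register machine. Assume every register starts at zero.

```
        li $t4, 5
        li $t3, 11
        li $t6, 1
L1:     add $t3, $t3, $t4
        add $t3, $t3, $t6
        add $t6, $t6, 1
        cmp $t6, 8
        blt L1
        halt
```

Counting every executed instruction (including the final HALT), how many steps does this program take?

li $t4, 5 → $t4=5
li $t3, 11 → $t3=11
li $t6, 1 → $t6=1
add $t3, $t3, $t4 → $t3=11+5=16
add $t3, $t3, $t6 → $t3=16+1=17
add $t6, $t6, 1 → $t6=1+1=2
cmp $t6, 8  (cmp 2,8)
blt L1: taken
add $t3, $t3, $t4 → $t3=17+5=22
add $t3, $t3, $t6 → $t3=22+2=24
add $t6, $t6, 1 → $t6=2+1=3
cmp $t6, 8  (cmp 3,8)
blt L1: taken
add $t3, $t3, $t4 → $t3=24+5=29
add $t3, $t3, $t6 → $t3=29+3=32
add $t6, $t6, 1 → $t6=3+1=4
cmp $t6, 8  (cmp 4,8)
blt L1: taken
add $t3, $t3, $t4 → $t3=32+5=37
add $t3, $t3, $t6 → $t3=37+4=41
add $t6, $t6, 1 → $t6=4+1=5
cmp $t6, 8  (cmp 5,8)
blt L1: taken
add $t3, $t3, $t4 → $t3=41+5=46
add $t3, $t3, $t6 → $t3=46+5=51
add $t6, $t6, 1 → $t6=5+1=6
cmp $t6, 8  (cmp 6,8)
blt L1: taken
add $t3, $t3, $t4 → $t3=51+5=56
add $t3, $t3, $t6 → $t3=56+6=62
add $t6, $t6, 1 → $t6=6+1=7
cmp $t6, 8  (cmp 7,8)
blt L1: taken
add $t3, $t3, $t4 → $t3=62+5=67
add $t3, $t3, $t6 → $t3=67+7=74
add $t6, $t6, 1 → $t6=7+1=8
cmp $t6, 8  (cmp 8,8)
blt L1: not taken
halt.
Total executed instructions: 39.

39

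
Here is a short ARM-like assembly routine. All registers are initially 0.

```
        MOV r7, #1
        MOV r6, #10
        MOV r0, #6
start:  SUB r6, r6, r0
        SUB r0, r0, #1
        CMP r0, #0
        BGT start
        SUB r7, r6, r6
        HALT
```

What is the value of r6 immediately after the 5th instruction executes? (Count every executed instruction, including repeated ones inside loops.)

r7=1
r6=10
r0=6
r6=10-6=4
r0=6-1=5
After step 5: r6 = 4.

4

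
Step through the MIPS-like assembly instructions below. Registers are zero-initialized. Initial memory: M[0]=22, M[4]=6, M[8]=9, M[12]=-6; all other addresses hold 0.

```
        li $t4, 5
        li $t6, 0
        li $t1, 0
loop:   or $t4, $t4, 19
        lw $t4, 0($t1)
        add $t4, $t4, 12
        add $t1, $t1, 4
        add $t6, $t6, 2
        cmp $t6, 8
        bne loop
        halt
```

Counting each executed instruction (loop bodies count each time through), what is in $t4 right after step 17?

$t4=5
$t6=0
$t1=0
$t4=5|19=23
$t4=M[0]=22
$t4=22+12=34
$t1=0+4=4
$t6=0+2=2
cmp $t6, 8  (cmp 2,8)
bne loop: taken
$t4=34|19=51
$t4=M[4]=6
$t4=6+12=18
$t1=4+4=8
$t6=2+2=4
cmp $t6, 8  (cmp 4,8)
bne loop: taken
After step 17: $t4 = 18.

18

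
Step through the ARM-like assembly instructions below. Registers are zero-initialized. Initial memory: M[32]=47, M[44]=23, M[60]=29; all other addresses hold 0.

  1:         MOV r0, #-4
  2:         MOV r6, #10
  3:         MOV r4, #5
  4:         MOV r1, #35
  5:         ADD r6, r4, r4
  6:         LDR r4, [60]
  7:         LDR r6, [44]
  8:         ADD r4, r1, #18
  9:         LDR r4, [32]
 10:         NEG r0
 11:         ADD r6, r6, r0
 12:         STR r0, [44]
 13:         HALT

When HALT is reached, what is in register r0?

MOV r0, #-4 → r0=-4
MOV r6, #10 → r6=10
MOV r4, #5 → r4=5
MOV r1, #35 → r1=35
ADD r6, r4, r4 → r6=5+5=10
LDR r4, [60] → r4=M[60]=29
LDR r6, [44] → r6=M[44]=23
ADD r4, r1, #18 → r4=35+18=53
LDR r4, [32] → r4=M[32]=47
NEG r0 → r0=-(-4)=4
ADD r6, r6, r0 → r6=23+4=27
STR r0, [44] → M[44]=4
halt.

4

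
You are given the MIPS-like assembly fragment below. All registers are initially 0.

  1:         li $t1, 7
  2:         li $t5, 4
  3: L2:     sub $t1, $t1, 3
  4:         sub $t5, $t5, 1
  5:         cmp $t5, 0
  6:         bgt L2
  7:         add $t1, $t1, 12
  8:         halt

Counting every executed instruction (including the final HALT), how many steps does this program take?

after li $t1, 7: $t1=7
after li $t5, 4: $t5=4
after sub $t1, $t1, 3: $t1=7-3=4
after sub $t5, $t5, 1: $t5=4-1=3
cmp $t5, 0  (cmp 3,0)
bgt L2: taken
after sub $t1, $t1, 3: $t1=4-3=1
after sub $t5, $t5, 1: $t5=3-1=2
cmp $t5, 0  (cmp 2,0)
bgt L2: taken
after sub $t1, $t1, 3: $t1=1-3=-2
after sub $t5, $t5, 1: $t5=2-1=1
cmp $t5, 0  (cmp 1,0)
bgt L2: taken
after sub $t1, $t1, 3: $t1=(-2)-3=-5
after sub $t5, $t5, 1: $t5=1-1=0
cmp $t5, 0  (cmp 0,0)
bgt L2: not taken
after add $t1, $t1, 12: $t1=(-5)+12=7
halt.
Total executed instructions: 20.

20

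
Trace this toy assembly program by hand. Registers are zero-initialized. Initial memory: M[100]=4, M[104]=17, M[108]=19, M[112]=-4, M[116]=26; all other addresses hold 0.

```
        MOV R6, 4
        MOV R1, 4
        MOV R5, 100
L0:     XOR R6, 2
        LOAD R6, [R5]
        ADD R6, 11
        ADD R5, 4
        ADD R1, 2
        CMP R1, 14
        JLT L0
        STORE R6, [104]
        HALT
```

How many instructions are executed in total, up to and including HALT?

40

R6=4
R1=4
R5=100
R6=4^2=6
R6=M[100]=4
R6=4+11=15
R5=100+4=104
R1=4+2=6
CMP R1, 14  (cmp 6,14)
JLT L0: taken
R6=15^2=13
R6=M[104]=17
R6=17+11=28
R5=104+4=108
R1=6+2=8
CMP R1, 14  (cmp 8,14)
JLT L0: taken
R6=28^2=30
R6=M[108]=19
R6=19+11=30
R5=108+4=112
R1=8+2=10
CMP R1, 14  (cmp 10,14)
JLT L0: taken
R6=30^2=28
R6=M[112]=-4
R6=(-4)+11=7
R5=112+4=116
R1=10+2=12
CMP R1, 14  (cmp 12,14)
JLT L0: taken
R6=7^2=5
R6=M[116]=26
R6=26+11=37
R5=116+4=120
R1=12+2=14
CMP R1, 14  (cmp 14,14)
JLT L0: not taken
STORE R6, [104] → M[104]=37
halt.
Total executed instructions: 40.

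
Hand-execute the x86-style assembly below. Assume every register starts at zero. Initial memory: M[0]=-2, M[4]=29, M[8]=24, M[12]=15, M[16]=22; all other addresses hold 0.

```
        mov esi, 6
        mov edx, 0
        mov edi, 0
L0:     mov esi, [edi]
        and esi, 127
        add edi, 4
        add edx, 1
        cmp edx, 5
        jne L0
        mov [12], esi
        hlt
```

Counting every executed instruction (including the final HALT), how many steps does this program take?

35

esi=6
edx=0
edi=0
esi=M[0]=-2
esi=(-2)&127=126
edi=0+4=4
edx=0+1=1
cmp edx, 5  (cmp 1,5)
jne L0: taken
esi=M[4]=29
esi=29&127=29
edi=4+4=8
edx=1+1=2
cmp edx, 5  (cmp 2,5)
jne L0: taken
esi=M[8]=24
esi=24&127=24
edi=8+4=12
edx=2+1=3
cmp edx, 5  (cmp 3,5)
jne L0: taken
esi=M[12]=15
esi=15&127=15
edi=12+4=16
edx=3+1=4
cmp edx, 5  (cmp 4,5)
jne L0: taken
esi=M[16]=22
esi=22&127=22
edi=16+4=20
edx=4+1=5
cmp edx, 5  (cmp 5,5)
jne L0: not taken
mov [12], esi → M[12]=22
halt.
Total executed instructions: 35.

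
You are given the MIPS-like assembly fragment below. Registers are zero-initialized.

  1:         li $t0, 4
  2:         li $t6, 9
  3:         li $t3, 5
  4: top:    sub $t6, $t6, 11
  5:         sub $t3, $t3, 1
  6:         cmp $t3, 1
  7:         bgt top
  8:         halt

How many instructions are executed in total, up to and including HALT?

20

after li $t0, 4: $t0=4
after li $t6, 9: $t6=9
after li $t3, 5: $t3=5
after sub $t6, $t6, 11: $t6=9-11=-2
after sub $t3, $t3, 1: $t3=5-1=4
cmp $t3, 1  (cmp 4,1)
bgt top: taken
after sub $t6, $t6, 11: $t6=(-2)-11=-13
after sub $t3, $t3, 1: $t3=4-1=3
cmp $t3, 1  (cmp 3,1)
bgt top: taken
after sub $t6, $t6, 11: $t6=(-13)-11=-24
after sub $t3, $t3, 1: $t3=3-1=2
cmp $t3, 1  (cmp 2,1)
bgt top: taken
after sub $t6, $t6, 11: $t6=(-24)-11=-35
after sub $t3, $t3, 1: $t3=2-1=1
cmp $t3, 1  (cmp 1,1)
bgt top: not taken
halt.
Total executed instructions: 20.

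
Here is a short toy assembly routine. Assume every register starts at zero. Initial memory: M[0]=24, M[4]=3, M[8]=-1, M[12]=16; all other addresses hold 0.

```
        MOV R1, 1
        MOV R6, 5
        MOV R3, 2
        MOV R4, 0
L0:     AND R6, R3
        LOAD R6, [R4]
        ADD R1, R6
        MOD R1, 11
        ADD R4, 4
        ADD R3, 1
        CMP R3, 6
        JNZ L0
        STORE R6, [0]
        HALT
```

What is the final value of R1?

10

after MOV R1, 1: R1=1
after MOV R6, 5: R6=5
after MOV R3, 2: R3=2
after MOV R4, 0: R4=0
after AND R6, R3: R6=5&2=0
after LOAD R6, [R4]: R6=M[0]=24
after ADD R1, R6: R1=1+24=25
after MOD R1, 11: R1=25%11=3
after ADD R4, 4: R4=0+4=4
after ADD R3, 1: R3=2+1=3
CMP R3, 6  (cmp 3,6)
JNZ L0: taken
after AND R6, R3: R6=24&3=0
after LOAD R6, [R4]: R6=M[4]=3
after ADD R1, R6: R1=3+3=6
after MOD R1, 11: R1=6%11=6
after ADD R4, 4: R4=4+4=8
after ADD R3, 1: R3=3+1=4
CMP R3, 6  (cmp 4,6)
JNZ L0: taken
after AND R6, R3: R6=3&4=0
after LOAD R6, [R4]: R6=M[8]=-1
after ADD R1, R6: R1=6+(-1)=5
after MOD R1, 11: R1=5%11=5
after ADD R4, 4: R4=8+4=12
after ADD R3, 1: R3=4+1=5
CMP R3, 6  (cmp 5,6)
JNZ L0: taken
after AND R6, R3: R6=(-1)&5=5
after LOAD R6, [R4]: R6=M[12]=16
after ADD R1, R6: R1=5+16=21
after MOD R1, 11: R1=21%11=10
after ADD R4, 4: R4=12+4=16
after ADD R3, 1: R3=5+1=6
CMP R3, 6  (cmp 6,6)
JNZ L0: not taken
STORE R6, [0] → M[0]=16
halt.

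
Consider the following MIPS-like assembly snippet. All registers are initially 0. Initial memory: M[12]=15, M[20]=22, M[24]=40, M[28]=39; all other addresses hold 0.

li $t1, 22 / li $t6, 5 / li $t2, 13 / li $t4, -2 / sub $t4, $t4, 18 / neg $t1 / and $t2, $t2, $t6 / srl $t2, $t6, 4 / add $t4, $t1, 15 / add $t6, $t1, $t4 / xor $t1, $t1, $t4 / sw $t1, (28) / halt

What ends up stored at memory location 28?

19

after li $t1, 22: $t1=22
after li $t6, 5: $t6=5
after li $t2, 13: $t2=13
after li $t4, -2: $t4=-2
after sub $t4, $t4, 18: $t4=(-2)-18=-20
after neg $t1: $t1=-(22)=-22
after and $t2, $t2, $t6: $t2=13&5=5
after srl $t2, $t6, 4: $t2=5>>4=0
after add $t4, $t1, 15: $t4=(-22)+15=-7
after add $t6, $t1, $t4: $t6=(-22)+(-7)=-29
after xor $t1, $t1, $t4: $t1=(-22)^(-7)=19
sw $t1, (28) → M[28]=19
halt.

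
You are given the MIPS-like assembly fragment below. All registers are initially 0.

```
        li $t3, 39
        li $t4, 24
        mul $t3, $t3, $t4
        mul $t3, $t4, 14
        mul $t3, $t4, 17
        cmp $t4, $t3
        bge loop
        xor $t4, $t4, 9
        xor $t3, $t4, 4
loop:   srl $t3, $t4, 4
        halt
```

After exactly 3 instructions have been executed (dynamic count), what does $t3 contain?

936

$t3=39
$t4=24
$t3=39*24=936
After step 3: $t3 = 936.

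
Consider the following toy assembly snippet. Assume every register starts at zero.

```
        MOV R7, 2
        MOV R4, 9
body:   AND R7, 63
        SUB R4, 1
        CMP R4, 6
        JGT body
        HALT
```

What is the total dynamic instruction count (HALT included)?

MOV R7, 2 → R7=2
MOV R4, 9 → R4=9
AND R7, 63 → R7=2&63=2
SUB R4, 1 → R4=9-1=8
CMP R4, 6  (cmp 8,6)
JGT body: taken
AND R7, 63 → R7=2&63=2
SUB R4, 1 → R4=8-1=7
CMP R4, 6  (cmp 7,6)
JGT body: taken
AND R7, 63 → R7=2&63=2
SUB R4, 1 → R4=7-1=6
CMP R4, 6  (cmp 6,6)
JGT body: not taken
halt.
Total executed instructions: 15.

15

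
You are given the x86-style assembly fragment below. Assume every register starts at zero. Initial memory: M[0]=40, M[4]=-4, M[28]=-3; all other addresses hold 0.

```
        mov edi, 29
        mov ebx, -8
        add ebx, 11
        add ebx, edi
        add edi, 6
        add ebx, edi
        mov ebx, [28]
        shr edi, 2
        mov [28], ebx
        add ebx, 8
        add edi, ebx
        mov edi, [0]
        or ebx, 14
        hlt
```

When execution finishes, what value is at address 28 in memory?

mov edi, 29 → edi=29
mov ebx, -8 → ebx=-8
add ebx, 11 → ebx=(-8)+11=3
add ebx, edi → ebx=3+29=32
add edi, 6 → edi=29+6=35
add ebx, edi → ebx=32+35=67
mov ebx, [28] → ebx=M[28]=-3
shr edi, 2 → edi=35>>2=8
mov [28], ebx → M[28]=-3
add ebx, 8 → ebx=(-3)+8=5
add edi, ebx → edi=8+5=13
mov edi, [0] → edi=M[0]=40
or ebx, 14 → ebx=5|14=15
halt.

-3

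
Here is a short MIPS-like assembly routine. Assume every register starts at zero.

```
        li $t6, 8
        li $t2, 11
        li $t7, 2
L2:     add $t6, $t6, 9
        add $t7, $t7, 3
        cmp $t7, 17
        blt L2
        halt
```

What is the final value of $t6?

53

li $t6, 8 → $t6=8
li $t2, 11 → $t2=11
li $t7, 2 → $t7=2
add $t6, $t6, 9 → $t6=8+9=17
add $t7, $t7, 3 → $t7=2+3=5
cmp $t7, 17  (cmp 5,17)
blt L2: taken
add $t6, $t6, 9 → $t6=17+9=26
add $t7, $t7, 3 → $t7=5+3=8
cmp $t7, 17  (cmp 8,17)
blt L2: taken
add $t6, $t6, 9 → $t6=26+9=35
add $t7, $t7, 3 → $t7=8+3=11
cmp $t7, 17  (cmp 11,17)
blt L2: taken
add $t6, $t6, 9 → $t6=35+9=44
add $t7, $t7, 3 → $t7=11+3=14
cmp $t7, 17  (cmp 14,17)
blt L2: taken
add $t6, $t6, 9 → $t6=44+9=53
add $t7, $t7, 3 → $t7=14+3=17
cmp $t7, 17  (cmp 17,17)
blt L2: not taken
halt.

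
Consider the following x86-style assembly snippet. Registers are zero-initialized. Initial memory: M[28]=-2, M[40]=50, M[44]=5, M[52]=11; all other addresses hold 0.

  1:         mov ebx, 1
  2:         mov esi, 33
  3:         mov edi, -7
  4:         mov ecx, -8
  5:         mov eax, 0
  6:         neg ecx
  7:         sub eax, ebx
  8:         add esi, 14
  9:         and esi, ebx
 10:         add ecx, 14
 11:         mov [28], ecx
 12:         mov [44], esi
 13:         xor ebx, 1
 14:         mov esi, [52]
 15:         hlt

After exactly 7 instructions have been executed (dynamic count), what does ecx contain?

ebx=1
esi=33
edi=-7
ecx=-8
eax=0
ecx=-(-8)=8
eax=0-1=-1
After step 7: ecx = 8.

8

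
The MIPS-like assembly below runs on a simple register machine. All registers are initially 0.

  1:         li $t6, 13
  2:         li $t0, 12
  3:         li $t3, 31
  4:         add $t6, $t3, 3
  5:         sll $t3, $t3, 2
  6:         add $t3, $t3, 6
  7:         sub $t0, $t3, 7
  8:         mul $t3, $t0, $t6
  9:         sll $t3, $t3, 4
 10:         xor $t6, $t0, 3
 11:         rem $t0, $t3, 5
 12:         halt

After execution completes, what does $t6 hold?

120

after li $t6, 13: $t6=13
after li $t0, 12: $t0=12
after li $t3, 31: $t3=31
after add $t6, $t3, 3: $t6=31+3=34
after sll $t3, $t3, 2: $t3=31<<2=124
after add $t3, $t3, 6: $t3=124+6=130
after sub $t0, $t3, 7: $t0=130-7=123
after mul $t3, $t0, $t6: $t3=123*34=4182
after sll $t3, $t3, 4: $t3=4182<<4=66912
after xor $t6, $t0, 3: $t6=123^3=120
after rem $t0, $t3, 5: $t0=66912%5=2
halt.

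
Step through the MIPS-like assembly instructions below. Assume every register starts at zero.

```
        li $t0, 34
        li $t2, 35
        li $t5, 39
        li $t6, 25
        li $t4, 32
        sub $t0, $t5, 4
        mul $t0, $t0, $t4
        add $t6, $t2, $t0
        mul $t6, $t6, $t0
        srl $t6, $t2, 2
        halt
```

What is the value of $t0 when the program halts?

1120

li $t0, 34 → $t0=34
li $t2, 35 → $t2=35
li $t5, 39 → $t5=39
li $t6, 25 → $t6=25
li $t4, 32 → $t4=32
sub $t0, $t5, 4 → $t0=39-4=35
mul $t0, $t0, $t4 → $t0=35*32=1120
add $t6, $t2, $t0 → $t6=35+1120=1155
mul $t6, $t6, $t0 → $t6=1155*1120=1293600
srl $t6, $t2, 2 → $t6=35>>2=8
halt.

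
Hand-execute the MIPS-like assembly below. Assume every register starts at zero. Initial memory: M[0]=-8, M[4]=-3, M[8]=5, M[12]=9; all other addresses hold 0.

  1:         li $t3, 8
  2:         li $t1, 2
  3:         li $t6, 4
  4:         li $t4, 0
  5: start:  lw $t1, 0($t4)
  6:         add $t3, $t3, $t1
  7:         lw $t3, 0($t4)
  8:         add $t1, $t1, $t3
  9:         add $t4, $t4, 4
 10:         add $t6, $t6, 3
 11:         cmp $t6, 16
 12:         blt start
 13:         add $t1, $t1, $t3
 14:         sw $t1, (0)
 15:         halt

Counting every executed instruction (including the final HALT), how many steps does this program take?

$t3=8
$t1=2
$t6=4
$t4=0
$t1=M[0]=-8
$t3=8+(-8)=0
$t3=M[0]=-8
$t1=(-8)+(-8)=-16
$t4=0+4=4
$t6=4+3=7
cmp $t6, 16  (cmp 7,16)
blt start: taken
$t1=M[4]=-3
$t3=(-8)+(-3)=-11
$t3=M[4]=-3
$t1=(-3)+(-3)=-6
$t4=4+4=8
$t6=7+3=10
cmp $t6, 16  (cmp 10,16)
blt start: taken
$t1=M[8]=5
$t3=(-3)+5=2
$t3=M[8]=5
$t1=5+5=10
$t4=8+4=12
$t6=10+3=13
cmp $t6, 16  (cmp 13,16)
blt start: taken
$t1=M[12]=9
$t3=5+9=14
$t3=M[12]=9
$t1=9+9=18
$t4=12+4=16
$t6=13+3=16
cmp $t6, 16  (cmp 16,16)
blt start: not taken
$t1=18+9=27
sw $t1, (0) → M[0]=27
halt.
Total executed instructions: 39.

39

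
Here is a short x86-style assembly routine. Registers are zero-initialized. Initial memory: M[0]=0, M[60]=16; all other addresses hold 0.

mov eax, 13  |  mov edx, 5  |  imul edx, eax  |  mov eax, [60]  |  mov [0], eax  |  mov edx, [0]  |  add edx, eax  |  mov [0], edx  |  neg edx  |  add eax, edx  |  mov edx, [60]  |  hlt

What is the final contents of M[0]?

32

eax=13
edx=5
edx=5*13=65
eax=M[60]=16
mov [0], eax → M[0]=16
edx=M[0]=16
edx=16+16=32
mov [0], edx → M[0]=32
edx=-(32)=-32
eax=16+(-32)=-16
edx=M[60]=16
halt.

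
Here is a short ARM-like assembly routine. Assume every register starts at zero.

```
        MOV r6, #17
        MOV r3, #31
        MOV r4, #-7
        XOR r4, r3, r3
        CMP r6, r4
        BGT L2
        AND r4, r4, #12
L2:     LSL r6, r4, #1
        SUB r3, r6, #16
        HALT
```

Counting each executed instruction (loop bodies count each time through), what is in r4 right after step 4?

r6=17
r3=31
r4=-7
r4=31^31=0
After step 4: r4 = 0.

0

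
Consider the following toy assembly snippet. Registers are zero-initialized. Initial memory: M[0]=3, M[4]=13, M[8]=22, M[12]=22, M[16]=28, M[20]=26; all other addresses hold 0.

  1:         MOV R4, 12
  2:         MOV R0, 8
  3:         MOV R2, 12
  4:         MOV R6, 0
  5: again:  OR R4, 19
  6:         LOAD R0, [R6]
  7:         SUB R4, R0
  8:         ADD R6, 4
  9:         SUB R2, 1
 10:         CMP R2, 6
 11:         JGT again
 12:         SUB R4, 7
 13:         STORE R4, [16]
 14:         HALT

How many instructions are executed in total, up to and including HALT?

after MOV R4, 12: R4=12
after MOV R0, 8: R0=8
after MOV R2, 12: R2=12
after MOV R6, 0: R6=0
after OR R4, 19: R4=12|19=31
after LOAD R0, [R6]: R0=M[0]=3
after SUB R4, R0: R4=31-3=28
after ADD R6, 4: R6=0+4=4
after SUB R2, 1: R2=12-1=11
CMP R2, 6  (cmp 11,6)
JGT again: taken
after OR R4, 19: R4=28|19=31
after LOAD R0, [R6]: R0=M[4]=13
after SUB R4, R0: R4=31-13=18
after ADD R6, 4: R6=4+4=8
after SUB R2, 1: R2=11-1=10
CMP R2, 6  (cmp 10,6)
JGT again: taken
after OR R4, 19: R4=18|19=19
after LOAD R0, [R6]: R0=M[8]=22
after SUB R4, R0: R4=19-22=-3
after ADD R6, 4: R6=8+4=12
after SUB R2, 1: R2=10-1=9
CMP R2, 6  (cmp 9,6)
JGT again: taken
after OR R4, 19: R4=(-3)|19=-1
after LOAD R0, [R6]: R0=M[12]=22
after SUB R4, R0: R4=(-1)-22=-23
after ADD R6, 4: R6=12+4=16
after SUB R2, 1: R2=9-1=8
CMP R2, 6  (cmp 8,6)
JGT again: taken
after OR R4, 19: R4=(-23)|19=-5
after LOAD R0, [R6]: R0=M[16]=28
after SUB R4, R0: R4=(-5)-28=-33
after ADD R6, 4: R6=16+4=20
after SUB R2, 1: R2=8-1=7
CMP R2, 6  (cmp 7,6)
JGT again: taken
after OR R4, 19: R4=(-33)|19=-33
after LOAD R0, [R6]: R0=M[20]=26
after SUB R4, R0: R4=(-33)-26=-59
after ADD R6, 4: R6=20+4=24
after SUB R2, 1: R2=7-1=6
CMP R2, 6  (cmp 6,6)
JGT again: not taken
after SUB R4, 7: R4=(-59)-7=-66
STORE R4, [16] → M[16]=-66
halt.
Total executed instructions: 49.

49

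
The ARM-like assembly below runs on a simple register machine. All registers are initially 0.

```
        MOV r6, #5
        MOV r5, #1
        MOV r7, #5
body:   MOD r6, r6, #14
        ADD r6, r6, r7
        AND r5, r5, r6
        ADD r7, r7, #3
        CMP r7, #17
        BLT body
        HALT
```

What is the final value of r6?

15

r6=5
r5=1
r7=5
r6=5%14=5
r6=5+5=10
r5=1&10=0
r7=5+3=8
CMP r7, #17  (cmp 8,17)
BLT body: taken
r6=10%14=10
r6=10+8=18
r5=0&18=0
r7=8+3=11
CMP r7, #17  (cmp 11,17)
BLT body: taken
r6=18%14=4
r6=4+11=15
r5=0&15=0
r7=11+3=14
CMP r7, #17  (cmp 14,17)
BLT body: taken
r6=15%14=1
r6=1+14=15
r5=0&15=0
r7=14+3=17
CMP r7, #17  (cmp 17,17)
BLT body: not taken
halt.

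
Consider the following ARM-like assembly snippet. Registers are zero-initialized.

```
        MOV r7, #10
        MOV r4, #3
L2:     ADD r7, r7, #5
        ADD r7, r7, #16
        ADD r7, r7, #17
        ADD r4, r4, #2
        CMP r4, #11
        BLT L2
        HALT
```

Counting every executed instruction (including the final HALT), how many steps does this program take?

27

MOV r7, #10 → r7=10
MOV r4, #3 → r4=3
ADD r7, r7, #5 → r7=10+5=15
ADD r7, r7, #16 → r7=15+16=31
ADD r7, r7, #17 → r7=31+17=48
ADD r4, r4, #2 → r4=3+2=5
CMP r4, #11  (cmp 5,11)
BLT L2: taken
ADD r7, r7, #5 → r7=48+5=53
ADD r7, r7, #16 → r7=53+16=69
ADD r7, r7, #17 → r7=69+17=86
ADD r4, r4, #2 → r4=5+2=7
CMP r4, #11  (cmp 7,11)
BLT L2: taken
ADD r7, r7, #5 → r7=86+5=91
ADD r7, r7, #16 → r7=91+16=107
ADD r7, r7, #17 → r7=107+17=124
ADD r4, r4, #2 → r4=7+2=9
CMP r4, #11  (cmp 9,11)
BLT L2: taken
ADD r7, r7, #5 → r7=124+5=129
ADD r7, r7, #16 → r7=129+16=145
ADD r7, r7, #17 → r7=145+17=162
ADD r4, r4, #2 → r4=9+2=11
CMP r4, #11  (cmp 11,11)
BLT L2: not taken
halt.
Total executed instructions: 27.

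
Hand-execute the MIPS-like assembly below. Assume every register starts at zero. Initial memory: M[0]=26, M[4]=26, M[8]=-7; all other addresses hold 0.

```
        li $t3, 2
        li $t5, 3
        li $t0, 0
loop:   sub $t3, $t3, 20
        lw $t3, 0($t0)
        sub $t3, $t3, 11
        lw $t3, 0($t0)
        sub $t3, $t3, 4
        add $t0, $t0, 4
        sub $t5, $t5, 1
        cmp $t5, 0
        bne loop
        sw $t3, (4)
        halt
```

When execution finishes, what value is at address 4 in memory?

-11

li $t3, 2 → $t3=2
li $t5, 3 → $t5=3
li $t0, 0 → $t0=0
sub $t3, $t3, 20 → $t3=2-20=-18
lw $t3, 0($t0) → $t3=M[0]=26
sub $t3, $t3, 11 → $t3=26-11=15
lw $t3, 0($t0) → $t3=M[0]=26
sub $t3, $t3, 4 → $t3=26-4=22
add $t0, $t0, 4 → $t0=0+4=4
sub $t5, $t5, 1 → $t5=3-1=2
cmp $t5, 0  (cmp 2,0)
bne loop: taken
sub $t3, $t3, 20 → $t3=22-20=2
lw $t3, 0($t0) → $t3=M[4]=26
sub $t3, $t3, 11 → $t3=26-11=15
lw $t3, 0($t0) → $t3=M[4]=26
sub $t3, $t3, 4 → $t3=26-4=22
add $t0, $t0, 4 → $t0=4+4=8
sub $t5, $t5, 1 → $t5=2-1=1
cmp $t5, 0  (cmp 1,0)
bne loop: taken
sub $t3, $t3, 20 → $t3=22-20=2
lw $t3, 0($t0) → $t3=M[8]=-7
sub $t3, $t3, 11 → $t3=(-7)-11=-18
lw $t3, 0($t0) → $t3=M[8]=-7
sub $t3, $t3, 4 → $t3=(-7)-4=-11
add $t0, $t0, 4 → $t0=8+4=12
sub $t5, $t5, 1 → $t5=1-1=0
cmp $t5, 0  (cmp 0,0)
bne loop: not taken
sw $t3, (4) → M[4]=-11
halt.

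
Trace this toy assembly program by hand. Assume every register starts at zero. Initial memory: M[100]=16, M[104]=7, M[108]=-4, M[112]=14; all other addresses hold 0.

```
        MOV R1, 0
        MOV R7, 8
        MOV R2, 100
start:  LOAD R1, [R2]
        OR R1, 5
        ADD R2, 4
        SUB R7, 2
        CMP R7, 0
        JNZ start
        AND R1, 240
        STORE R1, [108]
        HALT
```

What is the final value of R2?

after MOV R1, 0: R1=0
after MOV R7, 8: R7=8
after MOV R2, 100: R2=100
after LOAD R1, [R2]: R1=M[100]=16
after OR R1, 5: R1=16|5=21
after ADD R2, 4: R2=100+4=104
after SUB R7, 2: R7=8-2=6
CMP R7, 0  (cmp 6,0)
JNZ start: taken
after LOAD R1, [R2]: R1=M[104]=7
after OR R1, 5: R1=7|5=7
after ADD R2, 4: R2=104+4=108
after SUB R7, 2: R7=6-2=4
CMP R7, 0  (cmp 4,0)
JNZ start: taken
after LOAD R1, [R2]: R1=M[108]=-4
after OR R1, 5: R1=(-4)|5=-3
after ADD R2, 4: R2=108+4=112
after SUB R7, 2: R7=4-2=2
CMP R7, 0  (cmp 2,0)
JNZ start: taken
after LOAD R1, [R2]: R1=M[112]=14
after OR R1, 5: R1=14|5=15
after ADD R2, 4: R2=112+4=116
after SUB R7, 2: R7=2-2=0
CMP R7, 0  (cmp 0,0)
JNZ start: not taken
after AND R1, 240: R1=15&240=0
STORE R1, [108] → M[108]=0
halt.

116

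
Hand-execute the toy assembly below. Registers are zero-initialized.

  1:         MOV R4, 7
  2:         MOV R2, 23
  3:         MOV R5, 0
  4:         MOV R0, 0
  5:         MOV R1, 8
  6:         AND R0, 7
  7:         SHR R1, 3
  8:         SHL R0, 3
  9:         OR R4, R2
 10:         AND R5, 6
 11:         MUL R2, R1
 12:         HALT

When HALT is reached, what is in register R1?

MOV R4, 7 → R4=7
MOV R2, 23 → R2=23
MOV R5, 0 → R5=0
MOV R0, 0 → R0=0
MOV R1, 8 → R1=8
AND R0, 7 → R0=0&7=0
SHR R1, 3 → R1=8>>3=1
SHL R0, 3 → R0=0<<3=0
OR R4, R2 → R4=7|23=23
AND R5, 6 → R5=0&6=0
MUL R2, R1 → R2=23*1=23
halt.

1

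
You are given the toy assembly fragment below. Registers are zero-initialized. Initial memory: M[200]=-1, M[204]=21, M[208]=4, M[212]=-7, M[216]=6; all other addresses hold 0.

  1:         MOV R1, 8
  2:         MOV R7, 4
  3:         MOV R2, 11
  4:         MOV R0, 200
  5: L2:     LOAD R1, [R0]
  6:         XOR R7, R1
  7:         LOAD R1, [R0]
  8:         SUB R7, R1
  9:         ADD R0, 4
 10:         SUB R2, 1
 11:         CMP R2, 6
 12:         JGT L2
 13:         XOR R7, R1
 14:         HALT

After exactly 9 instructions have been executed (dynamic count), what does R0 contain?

MOV R1, 8 → R1=8
MOV R7, 4 → R7=4
MOV R2, 11 → R2=11
MOV R0, 200 → R0=200
LOAD R1, [R0] → R1=M[200]=-1
XOR R7, R1 → R7=4^(-1)=-5
LOAD R1, [R0] → R1=M[200]=-1
SUB R7, R1 → R7=(-5)-(-1)=-4
ADD R0, 4 → R0=200+4=204
After step 9: R0 = 204.

204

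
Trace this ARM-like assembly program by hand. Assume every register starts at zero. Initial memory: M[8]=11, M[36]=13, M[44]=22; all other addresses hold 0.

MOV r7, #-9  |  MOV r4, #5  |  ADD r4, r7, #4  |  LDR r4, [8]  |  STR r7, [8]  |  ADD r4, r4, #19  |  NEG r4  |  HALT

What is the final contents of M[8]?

-9

r7=-9
r4=5
r4=(-9)+4=-5
r4=M[8]=11
STR r7, [8] → M[8]=-9
r4=11+19=30
r4=-(30)=-30
halt.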